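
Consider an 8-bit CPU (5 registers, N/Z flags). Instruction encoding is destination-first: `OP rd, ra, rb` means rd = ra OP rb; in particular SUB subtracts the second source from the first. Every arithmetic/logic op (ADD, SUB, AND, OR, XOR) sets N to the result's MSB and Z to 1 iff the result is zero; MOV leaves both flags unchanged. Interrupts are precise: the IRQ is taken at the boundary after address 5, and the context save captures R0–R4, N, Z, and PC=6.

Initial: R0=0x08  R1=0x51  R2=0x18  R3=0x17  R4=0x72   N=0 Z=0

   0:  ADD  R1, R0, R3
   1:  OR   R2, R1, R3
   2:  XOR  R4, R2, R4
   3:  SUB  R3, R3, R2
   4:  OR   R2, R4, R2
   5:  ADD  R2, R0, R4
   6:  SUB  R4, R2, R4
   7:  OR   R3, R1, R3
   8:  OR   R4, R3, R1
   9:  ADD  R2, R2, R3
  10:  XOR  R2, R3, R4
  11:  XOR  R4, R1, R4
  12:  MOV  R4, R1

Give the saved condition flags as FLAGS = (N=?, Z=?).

FLAGS = (N=0, Z=0)

after  0: R0=0x08 R1=0x1f R2=0x18 R3=0x17 R4=0x72  N=0 Z=0
after  1: R0=0x08 R1=0x1f R2=0x1f R3=0x17 R4=0x72  N=0 Z=0
after  2: R0=0x08 R1=0x1f R2=0x1f R3=0x17 R4=0x6d  N=0 Z=0
after  3: R0=0x08 R1=0x1f R2=0x1f R3=0xf8 R4=0x6d  N=1 Z=0
after  4: R0=0x08 R1=0x1f R2=0x7f R3=0xf8 R4=0x6d  N=0 Z=0
after  5: R0=0x08 R1=0x1f R2=0x75 R3=0xf8 R4=0x6d  N=0 Z=0
-- IRQ taken; context saved, return-PC = 6 --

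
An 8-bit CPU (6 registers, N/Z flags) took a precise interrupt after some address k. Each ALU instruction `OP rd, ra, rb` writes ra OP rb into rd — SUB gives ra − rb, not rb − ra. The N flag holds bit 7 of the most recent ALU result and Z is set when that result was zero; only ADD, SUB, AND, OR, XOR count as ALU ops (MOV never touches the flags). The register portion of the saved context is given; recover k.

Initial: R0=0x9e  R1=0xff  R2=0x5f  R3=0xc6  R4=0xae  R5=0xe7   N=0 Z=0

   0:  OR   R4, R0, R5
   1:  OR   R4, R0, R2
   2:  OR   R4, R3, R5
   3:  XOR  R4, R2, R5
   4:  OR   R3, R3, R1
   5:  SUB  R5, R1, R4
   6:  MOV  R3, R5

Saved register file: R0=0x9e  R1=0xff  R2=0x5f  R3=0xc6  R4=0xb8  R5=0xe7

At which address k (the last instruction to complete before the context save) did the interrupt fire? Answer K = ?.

K = 3

after  0: R0=0x9e R1=0xff R2=0x5f R3=0xc6 R4=0xff R5=0xe7  N=1 Z=0
after  1: R0=0x9e R1=0xff R2=0x5f R3=0xc6 R4=0xdf R5=0xe7  N=1 Z=0
after  2: R0=0x9e R1=0xff R2=0x5f R3=0xc6 R4=0xe7 R5=0xe7  N=1 Z=0
after  3: R0=0x9e R1=0xff R2=0x5f R3=0xc6 R4=0xb8 R5=0xe7  N=1 Z=0
-- IRQ taken; context saved, return-PC = 4 --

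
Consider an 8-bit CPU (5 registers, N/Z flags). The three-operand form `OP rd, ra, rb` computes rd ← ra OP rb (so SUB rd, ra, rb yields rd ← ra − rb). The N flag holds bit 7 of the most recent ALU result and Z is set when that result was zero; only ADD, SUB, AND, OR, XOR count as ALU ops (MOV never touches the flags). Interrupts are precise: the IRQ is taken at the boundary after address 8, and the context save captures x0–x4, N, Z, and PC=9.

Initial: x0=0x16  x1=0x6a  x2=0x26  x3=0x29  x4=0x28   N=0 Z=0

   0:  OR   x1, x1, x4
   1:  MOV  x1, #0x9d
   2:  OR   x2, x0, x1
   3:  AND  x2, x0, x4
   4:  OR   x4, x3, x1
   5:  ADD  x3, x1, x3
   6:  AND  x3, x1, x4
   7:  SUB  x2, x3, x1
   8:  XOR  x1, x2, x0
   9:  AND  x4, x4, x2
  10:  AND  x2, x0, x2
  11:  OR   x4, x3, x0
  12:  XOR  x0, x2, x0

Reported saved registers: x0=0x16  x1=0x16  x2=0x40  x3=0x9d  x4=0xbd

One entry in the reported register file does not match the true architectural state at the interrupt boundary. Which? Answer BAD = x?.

BAD = x2

after  0: x0=0x16 x1=0x6a x2=0x26 x3=0x29 x4=0x28  N=0 Z=0
after  1: x0=0x16 x1=0x9d x2=0x26 x3=0x29 x4=0x28  N=0 Z=0
after  2: x0=0x16 x1=0x9d x2=0x9f x3=0x29 x4=0x28  N=1 Z=0
after  3: x0=0x16 x1=0x9d x2=0x00 x3=0x29 x4=0x28  N=0 Z=1
after  4: x0=0x16 x1=0x9d x2=0x00 x3=0x29 x4=0xbd  N=1 Z=0
after  5: x0=0x16 x1=0x9d x2=0x00 x3=0xc6 x4=0xbd  N=1 Z=0
after  6: x0=0x16 x1=0x9d x2=0x00 x3=0x9d x4=0xbd  N=1 Z=0
after  7: x0=0x16 x1=0x9d x2=0x00 x3=0x9d x4=0xbd  N=0 Z=1
after  8: x0=0x16 x1=0x16 x2=0x00 x3=0x9d x4=0xbd  N=0 Z=0
-- IRQ taken; context saved, return-PC = 9 --
mismatch: x2: reported 0x40 vs actual 0x00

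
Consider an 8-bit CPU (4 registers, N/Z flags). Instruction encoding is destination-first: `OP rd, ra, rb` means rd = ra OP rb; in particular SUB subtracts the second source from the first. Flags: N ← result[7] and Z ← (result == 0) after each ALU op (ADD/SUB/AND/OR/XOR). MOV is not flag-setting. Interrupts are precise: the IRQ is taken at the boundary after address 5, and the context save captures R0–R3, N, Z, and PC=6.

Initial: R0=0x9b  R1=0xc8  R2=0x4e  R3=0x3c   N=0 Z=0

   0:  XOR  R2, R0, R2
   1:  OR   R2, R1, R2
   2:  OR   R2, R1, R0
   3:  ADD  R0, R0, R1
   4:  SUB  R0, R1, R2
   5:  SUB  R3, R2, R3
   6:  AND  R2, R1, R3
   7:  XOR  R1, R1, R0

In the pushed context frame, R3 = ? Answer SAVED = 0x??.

after  0: R0=0x9b R1=0xc8 R2=0xd5 R3=0x3c  N=1 Z=0
after  1: R0=0x9b R1=0xc8 R2=0xdd R3=0x3c  N=1 Z=0
after  2: R0=0x9b R1=0xc8 R2=0xdb R3=0x3c  N=1 Z=0
after  3: R0=0x63 R1=0xc8 R2=0xdb R3=0x3c  N=0 Z=0
after  4: R0=0xed R1=0xc8 R2=0xdb R3=0x3c  N=1 Z=0
after  5: R0=0xed R1=0xc8 R2=0xdb R3=0x9f  N=1 Z=0
-- IRQ taken; context saved, return-PC = 6 --

SAVED = 0x9f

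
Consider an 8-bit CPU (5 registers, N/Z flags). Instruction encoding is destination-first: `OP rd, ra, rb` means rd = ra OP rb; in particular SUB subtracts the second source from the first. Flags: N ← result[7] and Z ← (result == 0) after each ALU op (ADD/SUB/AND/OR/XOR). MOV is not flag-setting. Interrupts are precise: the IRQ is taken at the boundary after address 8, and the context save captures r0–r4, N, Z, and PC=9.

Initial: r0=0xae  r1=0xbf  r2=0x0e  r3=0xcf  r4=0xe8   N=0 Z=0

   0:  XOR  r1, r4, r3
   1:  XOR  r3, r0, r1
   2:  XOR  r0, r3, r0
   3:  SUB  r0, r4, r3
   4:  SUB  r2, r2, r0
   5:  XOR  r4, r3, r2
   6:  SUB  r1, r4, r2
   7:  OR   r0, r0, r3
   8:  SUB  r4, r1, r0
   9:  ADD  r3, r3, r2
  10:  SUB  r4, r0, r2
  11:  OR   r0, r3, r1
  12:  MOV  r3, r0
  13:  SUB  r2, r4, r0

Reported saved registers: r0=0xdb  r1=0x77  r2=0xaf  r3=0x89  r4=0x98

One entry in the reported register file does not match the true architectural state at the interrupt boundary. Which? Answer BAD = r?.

after  0: r0=0xae r1=0x27 r2=0x0e r3=0xcf r4=0xe8  N=0 Z=0
after  1: r0=0xae r1=0x27 r2=0x0e r3=0x89 r4=0xe8  N=1 Z=0
after  2: r0=0x27 r1=0x27 r2=0x0e r3=0x89 r4=0xe8  N=0 Z=0
after  3: r0=0x5f r1=0x27 r2=0x0e r3=0x89 r4=0xe8  N=0 Z=0
after  4: r0=0x5f r1=0x27 r2=0xaf r3=0x89 r4=0xe8  N=1 Z=0
after  5: r0=0x5f r1=0x27 r2=0xaf r3=0x89 r4=0x26  N=0 Z=0
after  6: r0=0x5f r1=0x77 r2=0xaf r3=0x89 r4=0x26  N=0 Z=0
after  7: r0=0xdf r1=0x77 r2=0xaf r3=0x89 r4=0x26  N=1 Z=0
after  8: r0=0xdf r1=0x77 r2=0xaf r3=0x89 r4=0x98  N=1 Z=0
-- IRQ taken; context saved, return-PC = 9 --
mismatch: r0: reported 0xdb vs actual 0xdf

BAD = r0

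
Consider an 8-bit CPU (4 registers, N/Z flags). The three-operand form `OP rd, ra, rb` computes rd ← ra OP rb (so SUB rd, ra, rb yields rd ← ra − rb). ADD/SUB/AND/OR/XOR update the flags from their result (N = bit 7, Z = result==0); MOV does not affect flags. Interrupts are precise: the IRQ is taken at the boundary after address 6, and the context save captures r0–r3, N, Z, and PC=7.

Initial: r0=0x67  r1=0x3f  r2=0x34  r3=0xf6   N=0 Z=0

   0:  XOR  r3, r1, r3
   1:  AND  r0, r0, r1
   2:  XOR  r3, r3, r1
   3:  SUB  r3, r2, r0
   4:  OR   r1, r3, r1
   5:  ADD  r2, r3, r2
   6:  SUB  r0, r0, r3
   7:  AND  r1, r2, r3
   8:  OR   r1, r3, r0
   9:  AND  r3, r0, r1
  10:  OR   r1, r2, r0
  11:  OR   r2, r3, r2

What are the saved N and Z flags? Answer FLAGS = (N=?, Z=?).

after  0: r0=0x67 r1=0x3f r2=0x34 r3=0xc9  N=1 Z=0
after  1: r0=0x27 r1=0x3f r2=0x34 r3=0xc9  N=0 Z=0
after  2: r0=0x27 r1=0x3f r2=0x34 r3=0xf6  N=1 Z=0
after  3: r0=0x27 r1=0x3f r2=0x34 r3=0x0d  N=0 Z=0
after  4: r0=0x27 r1=0x3f r2=0x34 r3=0x0d  N=0 Z=0
after  5: r0=0x27 r1=0x3f r2=0x41 r3=0x0d  N=0 Z=0
after  6: r0=0x1a r1=0x3f r2=0x41 r3=0x0d  N=0 Z=0
-- IRQ taken; context saved, return-PC = 7 --

FLAGS = (N=0, Z=0)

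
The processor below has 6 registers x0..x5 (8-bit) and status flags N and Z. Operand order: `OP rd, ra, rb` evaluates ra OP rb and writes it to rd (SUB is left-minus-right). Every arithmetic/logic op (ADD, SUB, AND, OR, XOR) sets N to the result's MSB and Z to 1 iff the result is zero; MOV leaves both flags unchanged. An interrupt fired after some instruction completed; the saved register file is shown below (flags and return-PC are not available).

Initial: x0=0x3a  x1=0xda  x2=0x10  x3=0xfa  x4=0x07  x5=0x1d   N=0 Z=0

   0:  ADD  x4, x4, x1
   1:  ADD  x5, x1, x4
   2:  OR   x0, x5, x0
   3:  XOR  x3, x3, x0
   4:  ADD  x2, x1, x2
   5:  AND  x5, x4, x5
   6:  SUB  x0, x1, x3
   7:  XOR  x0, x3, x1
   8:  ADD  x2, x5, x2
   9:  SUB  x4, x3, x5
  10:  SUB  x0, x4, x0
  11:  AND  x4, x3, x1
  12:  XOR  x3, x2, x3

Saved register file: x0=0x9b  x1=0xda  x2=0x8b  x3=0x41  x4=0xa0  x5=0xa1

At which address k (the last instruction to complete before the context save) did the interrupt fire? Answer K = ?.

K = 9

after  0: x0=0x3a x1=0xda x2=0x10 x3=0xfa x4=0xe1 x5=0x1d  N=1 Z=0
after  1: x0=0x3a x1=0xda x2=0x10 x3=0xfa x4=0xe1 x5=0xbb  N=1 Z=0
after  2: x0=0xbb x1=0xda x2=0x10 x3=0xfa x4=0xe1 x5=0xbb  N=1 Z=0
after  3: x0=0xbb x1=0xda x2=0x10 x3=0x41 x4=0xe1 x5=0xbb  N=0 Z=0
after  4: x0=0xbb x1=0xda x2=0xea x3=0x41 x4=0xe1 x5=0xbb  N=1 Z=0
after  5: x0=0xbb x1=0xda x2=0xea x3=0x41 x4=0xe1 x5=0xa1  N=1 Z=0
after  6: x0=0x99 x1=0xda x2=0xea x3=0x41 x4=0xe1 x5=0xa1  N=1 Z=0
after  7: x0=0x9b x1=0xda x2=0xea x3=0x41 x4=0xe1 x5=0xa1  N=1 Z=0
after  8: x0=0x9b x1=0xda x2=0x8b x3=0x41 x4=0xe1 x5=0xa1  N=1 Z=0
after  9: x0=0x9b x1=0xda x2=0x8b x3=0x41 x4=0xa0 x5=0xa1  N=1 Z=0
-- IRQ taken; context saved, return-PC = 10 --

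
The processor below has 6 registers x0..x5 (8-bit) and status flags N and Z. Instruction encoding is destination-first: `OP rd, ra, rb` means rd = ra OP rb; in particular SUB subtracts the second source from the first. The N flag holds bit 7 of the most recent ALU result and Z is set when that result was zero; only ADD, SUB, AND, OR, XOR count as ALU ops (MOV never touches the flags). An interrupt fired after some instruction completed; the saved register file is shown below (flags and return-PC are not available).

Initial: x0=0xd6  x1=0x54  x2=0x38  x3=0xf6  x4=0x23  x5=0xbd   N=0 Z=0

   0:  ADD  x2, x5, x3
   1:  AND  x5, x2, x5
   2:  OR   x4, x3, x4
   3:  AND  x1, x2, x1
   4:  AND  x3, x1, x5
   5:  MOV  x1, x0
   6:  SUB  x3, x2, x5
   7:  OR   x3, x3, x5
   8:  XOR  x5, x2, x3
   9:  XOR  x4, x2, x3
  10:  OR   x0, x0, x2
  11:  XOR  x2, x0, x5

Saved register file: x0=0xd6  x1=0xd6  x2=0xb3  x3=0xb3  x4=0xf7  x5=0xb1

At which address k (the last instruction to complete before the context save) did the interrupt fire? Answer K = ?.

K = 7

after  0: x0=0xd6 x1=0x54 x2=0xb3 x3=0xf6 x4=0x23 x5=0xbd  N=1 Z=0
after  1: x0=0xd6 x1=0x54 x2=0xb3 x3=0xf6 x4=0x23 x5=0xb1  N=1 Z=0
after  2: x0=0xd6 x1=0x54 x2=0xb3 x3=0xf6 x4=0xf7 x5=0xb1  N=1 Z=0
after  3: x0=0xd6 x1=0x10 x2=0xb3 x3=0xf6 x4=0xf7 x5=0xb1  N=0 Z=0
after  4: x0=0xd6 x1=0x10 x2=0xb3 x3=0x10 x4=0xf7 x5=0xb1  N=0 Z=0
after  5: x0=0xd6 x1=0xd6 x2=0xb3 x3=0x10 x4=0xf7 x5=0xb1  N=0 Z=0
after  6: x0=0xd6 x1=0xd6 x2=0xb3 x3=0x02 x4=0xf7 x5=0xb1  N=0 Z=0
after  7: x0=0xd6 x1=0xd6 x2=0xb3 x3=0xb3 x4=0xf7 x5=0xb1  N=1 Z=0
-- IRQ taken; context saved, return-PC = 8 --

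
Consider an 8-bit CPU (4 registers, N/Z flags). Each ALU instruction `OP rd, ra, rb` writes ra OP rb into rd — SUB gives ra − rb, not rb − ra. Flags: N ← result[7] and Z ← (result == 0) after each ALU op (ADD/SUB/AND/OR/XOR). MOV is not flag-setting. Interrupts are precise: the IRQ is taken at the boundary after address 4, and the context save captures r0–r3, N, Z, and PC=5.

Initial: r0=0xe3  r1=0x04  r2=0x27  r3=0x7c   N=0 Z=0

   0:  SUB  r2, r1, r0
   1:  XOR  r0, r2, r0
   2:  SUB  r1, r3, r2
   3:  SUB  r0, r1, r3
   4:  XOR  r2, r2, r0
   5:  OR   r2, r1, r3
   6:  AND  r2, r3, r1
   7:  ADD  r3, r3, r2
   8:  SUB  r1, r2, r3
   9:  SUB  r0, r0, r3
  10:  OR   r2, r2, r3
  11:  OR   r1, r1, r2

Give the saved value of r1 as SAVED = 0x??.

after  0: r0=0xe3 r1=0x04 r2=0x21 r3=0x7c  N=0 Z=0
after  1: r0=0xc2 r1=0x04 r2=0x21 r3=0x7c  N=1 Z=0
after  2: r0=0xc2 r1=0x5b r2=0x21 r3=0x7c  N=0 Z=0
after  3: r0=0xdf r1=0x5b r2=0x21 r3=0x7c  N=1 Z=0
after  4: r0=0xdf r1=0x5b r2=0xfe r3=0x7c  N=1 Z=0
-- IRQ taken; context saved, return-PC = 5 --

SAVED = 0x5b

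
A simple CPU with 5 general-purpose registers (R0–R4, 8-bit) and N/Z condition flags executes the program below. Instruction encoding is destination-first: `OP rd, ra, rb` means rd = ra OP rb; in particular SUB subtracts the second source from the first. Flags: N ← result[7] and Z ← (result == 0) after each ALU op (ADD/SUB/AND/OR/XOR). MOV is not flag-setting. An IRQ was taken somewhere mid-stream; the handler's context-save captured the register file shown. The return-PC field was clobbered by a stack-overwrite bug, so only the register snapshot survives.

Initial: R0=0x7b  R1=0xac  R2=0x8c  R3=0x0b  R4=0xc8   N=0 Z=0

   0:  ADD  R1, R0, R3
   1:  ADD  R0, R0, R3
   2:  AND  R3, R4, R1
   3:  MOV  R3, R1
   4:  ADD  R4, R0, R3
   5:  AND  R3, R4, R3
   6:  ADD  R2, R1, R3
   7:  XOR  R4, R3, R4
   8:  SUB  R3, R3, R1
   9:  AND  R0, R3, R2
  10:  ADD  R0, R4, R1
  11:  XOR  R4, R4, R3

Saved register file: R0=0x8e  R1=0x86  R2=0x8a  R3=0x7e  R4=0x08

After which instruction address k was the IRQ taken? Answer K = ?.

K = 10

after  0: R0=0x7b R1=0x86 R2=0x8c R3=0x0b R4=0xc8  N=1 Z=0
after  1: R0=0x86 R1=0x86 R2=0x8c R3=0x0b R4=0xc8  N=1 Z=0
after  2: R0=0x86 R1=0x86 R2=0x8c R3=0x80 R4=0xc8  N=1 Z=0
after  3: R0=0x86 R1=0x86 R2=0x8c R3=0x86 R4=0xc8  N=1 Z=0
after  4: R0=0x86 R1=0x86 R2=0x8c R3=0x86 R4=0x0c  N=0 Z=0
after  5: R0=0x86 R1=0x86 R2=0x8c R3=0x04 R4=0x0c  N=0 Z=0
after  6: R0=0x86 R1=0x86 R2=0x8a R3=0x04 R4=0x0c  N=1 Z=0
after  7: R0=0x86 R1=0x86 R2=0x8a R3=0x04 R4=0x08  N=0 Z=0
after  8: R0=0x86 R1=0x86 R2=0x8a R3=0x7e R4=0x08  N=0 Z=0
after  9: R0=0x0a R1=0x86 R2=0x8a R3=0x7e R4=0x08  N=0 Z=0
after 10: R0=0x8e R1=0x86 R2=0x8a R3=0x7e R4=0x08  N=1 Z=0
-- IRQ taken; context saved, return-PC = 11 --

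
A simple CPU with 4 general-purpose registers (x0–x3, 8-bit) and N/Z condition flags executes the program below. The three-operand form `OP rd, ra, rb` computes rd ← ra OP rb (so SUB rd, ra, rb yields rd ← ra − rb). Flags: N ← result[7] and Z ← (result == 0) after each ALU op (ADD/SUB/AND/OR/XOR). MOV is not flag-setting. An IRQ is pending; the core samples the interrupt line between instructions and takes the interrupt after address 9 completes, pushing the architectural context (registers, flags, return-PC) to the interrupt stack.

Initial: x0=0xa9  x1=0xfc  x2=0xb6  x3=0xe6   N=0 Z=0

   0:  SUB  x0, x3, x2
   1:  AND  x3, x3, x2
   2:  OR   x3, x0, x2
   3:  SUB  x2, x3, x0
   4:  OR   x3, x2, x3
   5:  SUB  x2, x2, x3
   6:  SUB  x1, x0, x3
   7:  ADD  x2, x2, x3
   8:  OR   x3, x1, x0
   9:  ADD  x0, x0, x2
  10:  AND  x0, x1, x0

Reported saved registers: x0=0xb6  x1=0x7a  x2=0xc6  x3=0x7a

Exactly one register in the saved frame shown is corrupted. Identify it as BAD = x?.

BAD = x2

after  0: x0=0x30 x1=0xfc x2=0xb6 x3=0xe6  N=0 Z=0
after  1: x0=0x30 x1=0xfc x2=0xb6 x3=0xa6  N=1 Z=0
after  2: x0=0x30 x1=0xfc x2=0xb6 x3=0xb6  N=1 Z=0
after  3: x0=0x30 x1=0xfc x2=0x86 x3=0xb6  N=1 Z=0
after  4: x0=0x30 x1=0xfc x2=0x86 x3=0xb6  N=1 Z=0
after  5: x0=0x30 x1=0xfc x2=0xd0 x3=0xb6  N=1 Z=0
after  6: x0=0x30 x1=0x7a x2=0xd0 x3=0xb6  N=0 Z=0
after  7: x0=0x30 x1=0x7a x2=0x86 x3=0xb6  N=1 Z=0
after  8: x0=0x30 x1=0x7a x2=0x86 x3=0x7a  N=0 Z=0
after  9: x0=0xb6 x1=0x7a x2=0x86 x3=0x7a  N=1 Z=0
-- IRQ taken; context saved, return-PC = 10 --
mismatch: x2: reported 0xc6 vs actual 0x86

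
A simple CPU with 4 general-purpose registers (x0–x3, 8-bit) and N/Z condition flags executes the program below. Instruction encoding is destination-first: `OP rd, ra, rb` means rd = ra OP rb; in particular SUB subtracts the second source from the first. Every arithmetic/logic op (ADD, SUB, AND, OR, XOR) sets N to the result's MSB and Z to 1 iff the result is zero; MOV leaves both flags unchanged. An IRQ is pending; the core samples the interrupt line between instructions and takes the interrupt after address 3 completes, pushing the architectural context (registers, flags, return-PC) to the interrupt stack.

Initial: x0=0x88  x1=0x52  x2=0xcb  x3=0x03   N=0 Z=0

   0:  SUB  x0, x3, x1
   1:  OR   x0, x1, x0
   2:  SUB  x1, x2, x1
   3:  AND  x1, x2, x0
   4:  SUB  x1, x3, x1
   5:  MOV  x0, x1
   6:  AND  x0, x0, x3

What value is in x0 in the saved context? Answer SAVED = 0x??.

after  0: x0=0xb1 x1=0x52 x2=0xcb x3=0x03  N=1 Z=0
after  1: x0=0xf3 x1=0x52 x2=0xcb x3=0x03  N=1 Z=0
after  2: x0=0xf3 x1=0x79 x2=0xcb x3=0x03  N=0 Z=0
after  3: x0=0xf3 x1=0xc3 x2=0xcb x3=0x03  N=1 Z=0
-- IRQ taken; context saved, return-PC = 4 --

SAVED = 0xf3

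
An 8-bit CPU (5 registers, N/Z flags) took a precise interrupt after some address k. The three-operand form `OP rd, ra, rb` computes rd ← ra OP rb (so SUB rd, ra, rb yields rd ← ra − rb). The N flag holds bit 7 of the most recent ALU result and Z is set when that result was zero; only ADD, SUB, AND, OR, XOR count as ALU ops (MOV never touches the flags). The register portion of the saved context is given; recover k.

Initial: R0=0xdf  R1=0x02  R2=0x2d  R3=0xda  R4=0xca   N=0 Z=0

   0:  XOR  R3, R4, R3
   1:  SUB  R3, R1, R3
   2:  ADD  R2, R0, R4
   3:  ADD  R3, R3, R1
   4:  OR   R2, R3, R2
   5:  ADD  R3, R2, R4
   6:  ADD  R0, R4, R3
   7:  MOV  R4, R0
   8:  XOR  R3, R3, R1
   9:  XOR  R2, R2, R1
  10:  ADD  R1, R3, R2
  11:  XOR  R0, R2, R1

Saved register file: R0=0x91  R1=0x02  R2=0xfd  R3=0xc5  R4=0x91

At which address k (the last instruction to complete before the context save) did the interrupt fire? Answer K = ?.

after  0: R0=0xdf R1=0x02 R2=0x2d R3=0x10 R4=0xca  N=0 Z=0
after  1: R0=0xdf R1=0x02 R2=0x2d R3=0xf2 R4=0xca  N=1 Z=0
after  2: R0=0xdf R1=0x02 R2=0xa9 R3=0xf2 R4=0xca  N=1 Z=0
after  3: R0=0xdf R1=0x02 R2=0xa9 R3=0xf4 R4=0xca  N=1 Z=0
after  4: R0=0xdf R1=0x02 R2=0xfd R3=0xf4 R4=0xca  N=1 Z=0
after  5: R0=0xdf R1=0x02 R2=0xfd R3=0xc7 R4=0xca  N=1 Z=0
after  6: R0=0x91 R1=0x02 R2=0xfd R3=0xc7 R4=0xca  N=1 Z=0
after  7: R0=0x91 R1=0x02 R2=0xfd R3=0xc7 R4=0x91  N=1 Z=0
after  8: R0=0x91 R1=0x02 R2=0xfd R3=0xc5 R4=0x91  N=1 Z=0
-- IRQ taken; context saved, return-PC = 9 --

K = 8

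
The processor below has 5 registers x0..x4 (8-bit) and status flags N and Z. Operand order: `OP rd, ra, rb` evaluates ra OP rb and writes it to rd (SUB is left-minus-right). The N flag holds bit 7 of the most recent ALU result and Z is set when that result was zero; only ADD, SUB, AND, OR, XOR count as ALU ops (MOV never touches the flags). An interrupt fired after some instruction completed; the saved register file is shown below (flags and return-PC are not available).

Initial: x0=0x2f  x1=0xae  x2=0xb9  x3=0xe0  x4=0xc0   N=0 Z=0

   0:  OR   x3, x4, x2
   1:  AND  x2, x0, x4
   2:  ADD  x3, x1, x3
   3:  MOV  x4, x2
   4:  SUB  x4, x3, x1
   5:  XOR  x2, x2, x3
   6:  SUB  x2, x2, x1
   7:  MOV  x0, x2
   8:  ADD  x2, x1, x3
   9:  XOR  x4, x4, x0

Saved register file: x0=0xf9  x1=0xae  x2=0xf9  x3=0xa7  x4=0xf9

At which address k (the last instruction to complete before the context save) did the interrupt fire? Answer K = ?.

after  0: x0=0x2f x1=0xae x2=0xb9 x3=0xf9 x4=0xc0  N=1 Z=0
after  1: x0=0x2f x1=0xae x2=0x00 x3=0xf9 x4=0xc0  N=0 Z=1
after  2: x0=0x2f x1=0xae x2=0x00 x3=0xa7 x4=0xc0  N=1 Z=0
after  3: x0=0x2f x1=0xae x2=0x00 x3=0xa7 x4=0x00  N=1 Z=0
after  4: x0=0x2f x1=0xae x2=0x00 x3=0xa7 x4=0xf9  N=1 Z=0
after  5: x0=0x2f x1=0xae x2=0xa7 x3=0xa7 x4=0xf9  N=1 Z=0
after  6: x0=0x2f x1=0xae x2=0xf9 x3=0xa7 x4=0xf9  N=1 Z=0
after  7: x0=0xf9 x1=0xae x2=0xf9 x3=0xa7 x4=0xf9  N=1 Z=0
-- IRQ taken; context saved, return-PC = 8 --

K = 7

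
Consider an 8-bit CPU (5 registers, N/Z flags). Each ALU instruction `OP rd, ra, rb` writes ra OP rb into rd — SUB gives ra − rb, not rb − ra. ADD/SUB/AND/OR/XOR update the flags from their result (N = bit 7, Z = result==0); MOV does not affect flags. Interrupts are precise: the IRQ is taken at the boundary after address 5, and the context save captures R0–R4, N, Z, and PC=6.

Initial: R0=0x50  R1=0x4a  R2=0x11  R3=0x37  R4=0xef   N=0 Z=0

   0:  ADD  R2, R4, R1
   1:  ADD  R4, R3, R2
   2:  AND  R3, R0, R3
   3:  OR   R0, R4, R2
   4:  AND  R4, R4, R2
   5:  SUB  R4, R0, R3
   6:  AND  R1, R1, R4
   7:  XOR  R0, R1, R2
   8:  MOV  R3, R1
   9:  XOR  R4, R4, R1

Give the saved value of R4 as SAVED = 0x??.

SAVED = 0x69

after  0: R0=0x50 R1=0x4a R2=0x39 R3=0x37 R4=0xef  N=0 Z=0
after  1: R0=0x50 R1=0x4a R2=0x39 R3=0x37 R4=0x70  N=0 Z=0
after  2: R0=0x50 R1=0x4a R2=0x39 R3=0x10 R4=0x70  N=0 Z=0
after  3: R0=0x79 R1=0x4a R2=0x39 R3=0x10 R4=0x70  N=0 Z=0
after  4: R0=0x79 R1=0x4a R2=0x39 R3=0x10 R4=0x30  N=0 Z=0
after  5: R0=0x79 R1=0x4a R2=0x39 R3=0x10 R4=0x69  N=0 Z=0
-- IRQ taken; context saved, return-PC = 6 --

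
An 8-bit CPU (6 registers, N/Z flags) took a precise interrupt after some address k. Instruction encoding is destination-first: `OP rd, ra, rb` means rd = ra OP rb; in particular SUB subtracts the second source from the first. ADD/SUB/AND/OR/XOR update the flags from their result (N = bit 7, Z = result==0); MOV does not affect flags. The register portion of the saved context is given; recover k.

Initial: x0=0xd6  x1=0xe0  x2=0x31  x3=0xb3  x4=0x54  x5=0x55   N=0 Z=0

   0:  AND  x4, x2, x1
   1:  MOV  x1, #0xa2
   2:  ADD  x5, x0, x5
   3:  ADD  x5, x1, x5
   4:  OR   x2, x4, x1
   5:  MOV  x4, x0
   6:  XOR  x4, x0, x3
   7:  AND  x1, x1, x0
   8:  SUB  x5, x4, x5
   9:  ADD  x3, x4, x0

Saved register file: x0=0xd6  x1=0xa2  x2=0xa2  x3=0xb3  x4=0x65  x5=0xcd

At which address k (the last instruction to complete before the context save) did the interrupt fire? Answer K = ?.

after  0: x0=0xd6 x1=0xe0 x2=0x31 x3=0xb3 x4=0x20 x5=0x55  N=0 Z=0
after  1: x0=0xd6 x1=0xa2 x2=0x31 x3=0xb3 x4=0x20 x5=0x55  N=0 Z=0
after  2: x0=0xd6 x1=0xa2 x2=0x31 x3=0xb3 x4=0x20 x5=0x2b  N=0 Z=0
after  3: x0=0xd6 x1=0xa2 x2=0x31 x3=0xb3 x4=0x20 x5=0xcd  N=1 Z=0
after  4: x0=0xd6 x1=0xa2 x2=0xa2 x3=0xb3 x4=0x20 x5=0xcd  N=1 Z=0
after  5: x0=0xd6 x1=0xa2 x2=0xa2 x3=0xb3 x4=0xd6 x5=0xcd  N=1 Z=0
after  6: x0=0xd6 x1=0xa2 x2=0xa2 x3=0xb3 x4=0x65 x5=0xcd  N=0 Z=0
-- IRQ taken; context saved, return-PC = 7 --

K = 6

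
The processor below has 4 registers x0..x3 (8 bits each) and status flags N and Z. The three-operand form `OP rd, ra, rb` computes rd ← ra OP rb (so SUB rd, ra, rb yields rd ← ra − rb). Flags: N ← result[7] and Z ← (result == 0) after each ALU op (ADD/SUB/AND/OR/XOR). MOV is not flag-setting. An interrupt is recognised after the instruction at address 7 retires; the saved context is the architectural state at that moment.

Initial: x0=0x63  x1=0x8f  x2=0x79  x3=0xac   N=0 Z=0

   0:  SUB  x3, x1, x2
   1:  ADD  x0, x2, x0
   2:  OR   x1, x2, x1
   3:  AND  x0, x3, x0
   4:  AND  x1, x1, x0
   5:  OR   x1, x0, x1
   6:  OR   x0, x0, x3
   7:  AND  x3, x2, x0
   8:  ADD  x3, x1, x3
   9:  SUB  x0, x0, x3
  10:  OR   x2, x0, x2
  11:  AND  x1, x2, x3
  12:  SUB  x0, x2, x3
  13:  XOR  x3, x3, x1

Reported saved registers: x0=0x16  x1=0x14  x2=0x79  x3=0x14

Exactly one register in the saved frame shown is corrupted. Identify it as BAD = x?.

after  0: x0=0x63 x1=0x8f x2=0x79 x3=0x16  N=0 Z=0
after  1: x0=0xdc x1=0x8f x2=0x79 x3=0x16  N=1 Z=0
after  2: x0=0xdc x1=0xff x2=0x79 x3=0x16  N=1 Z=0
after  3: x0=0x14 x1=0xff x2=0x79 x3=0x16  N=0 Z=0
after  4: x0=0x14 x1=0x14 x2=0x79 x3=0x16  N=0 Z=0
after  5: x0=0x14 x1=0x14 x2=0x79 x3=0x16  N=0 Z=0
after  6: x0=0x16 x1=0x14 x2=0x79 x3=0x16  N=0 Z=0
after  7: x0=0x16 x1=0x14 x2=0x79 x3=0x10  N=0 Z=0
-- IRQ taken; context saved, return-PC = 8 --
mismatch: x3: reported 0x14 vs actual 0x10

BAD = x3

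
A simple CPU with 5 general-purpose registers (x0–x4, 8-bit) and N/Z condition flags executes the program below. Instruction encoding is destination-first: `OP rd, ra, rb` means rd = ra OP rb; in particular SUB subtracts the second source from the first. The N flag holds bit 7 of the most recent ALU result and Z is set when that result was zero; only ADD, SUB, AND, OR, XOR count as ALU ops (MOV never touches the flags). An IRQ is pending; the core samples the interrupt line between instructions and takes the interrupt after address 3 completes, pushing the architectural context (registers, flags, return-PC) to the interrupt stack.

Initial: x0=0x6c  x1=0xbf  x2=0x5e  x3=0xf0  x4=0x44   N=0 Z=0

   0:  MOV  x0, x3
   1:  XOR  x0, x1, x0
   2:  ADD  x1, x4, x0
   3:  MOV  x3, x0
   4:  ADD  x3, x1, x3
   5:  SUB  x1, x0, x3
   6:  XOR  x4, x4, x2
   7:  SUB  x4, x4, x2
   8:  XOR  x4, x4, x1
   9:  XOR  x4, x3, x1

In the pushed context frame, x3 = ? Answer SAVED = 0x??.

after  0: x0=0xf0 x1=0xbf x2=0x5e x3=0xf0 x4=0x44  N=0 Z=0
after  1: x0=0x4f x1=0xbf x2=0x5e x3=0xf0 x4=0x44  N=0 Z=0
after  2: x0=0x4f x1=0x93 x2=0x5e x3=0xf0 x4=0x44  N=1 Z=0
after  3: x0=0x4f x1=0x93 x2=0x5e x3=0x4f x4=0x44  N=1 Z=0
-- IRQ taken; context saved, return-PC = 4 --

SAVED = 0x4f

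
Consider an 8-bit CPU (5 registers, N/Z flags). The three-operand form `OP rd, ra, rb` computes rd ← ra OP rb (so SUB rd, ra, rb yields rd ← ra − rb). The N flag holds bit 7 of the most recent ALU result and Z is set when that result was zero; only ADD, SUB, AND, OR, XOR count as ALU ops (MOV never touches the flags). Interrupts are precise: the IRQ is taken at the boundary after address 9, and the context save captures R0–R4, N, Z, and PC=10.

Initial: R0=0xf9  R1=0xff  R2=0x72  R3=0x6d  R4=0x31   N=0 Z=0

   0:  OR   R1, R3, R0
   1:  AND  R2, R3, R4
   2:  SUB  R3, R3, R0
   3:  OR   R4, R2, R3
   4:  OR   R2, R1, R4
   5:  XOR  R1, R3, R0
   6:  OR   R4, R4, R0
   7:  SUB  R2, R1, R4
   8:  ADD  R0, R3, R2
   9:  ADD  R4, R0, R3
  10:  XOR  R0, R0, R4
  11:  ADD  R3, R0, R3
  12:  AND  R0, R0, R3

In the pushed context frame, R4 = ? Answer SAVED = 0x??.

after  0: R0=0xf9 R1=0xfd R2=0x72 R3=0x6d R4=0x31  N=1 Z=0
after  1: R0=0xf9 R1=0xfd R2=0x21 R3=0x6d R4=0x31  N=0 Z=0
after  2: R0=0xf9 R1=0xfd R2=0x21 R3=0x74 R4=0x31  N=0 Z=0
after  3: R0=0xf9 R1=0xfd R2=0x21 R3=0x74 R4=0x75  N=0 Z=0
after  4: R0=0xf9 R1=0xfd R2=0xfd R3=0x74 R4=0x75  N=1 Z=0
after  5: R0=0xf9 R1=0x8d R2=0xfd R3=0x74 R4=0x75  N=1 Z=0
after  6: R0=0xf9 R1=0x8d R2=0xfd R3=0x74 R4=0xfd  N=1 Z=0
after  7: R0=0xf9 R1=0x8d R2=0x90 R3=0x74 R4=0xfd  N=1 Z=0
after  8: R0=0x04 R1=0x8d R2=0x90 R3=0x74 R4=0xfd  N=0 Z=0
after  9: R0=0x04 R1=0x8d R2=0x90 R3=0x74 R4=0x78  N=0 Z=0
-- IRQ taken; context saved, return-PC = 10 --

SAVED = 0x78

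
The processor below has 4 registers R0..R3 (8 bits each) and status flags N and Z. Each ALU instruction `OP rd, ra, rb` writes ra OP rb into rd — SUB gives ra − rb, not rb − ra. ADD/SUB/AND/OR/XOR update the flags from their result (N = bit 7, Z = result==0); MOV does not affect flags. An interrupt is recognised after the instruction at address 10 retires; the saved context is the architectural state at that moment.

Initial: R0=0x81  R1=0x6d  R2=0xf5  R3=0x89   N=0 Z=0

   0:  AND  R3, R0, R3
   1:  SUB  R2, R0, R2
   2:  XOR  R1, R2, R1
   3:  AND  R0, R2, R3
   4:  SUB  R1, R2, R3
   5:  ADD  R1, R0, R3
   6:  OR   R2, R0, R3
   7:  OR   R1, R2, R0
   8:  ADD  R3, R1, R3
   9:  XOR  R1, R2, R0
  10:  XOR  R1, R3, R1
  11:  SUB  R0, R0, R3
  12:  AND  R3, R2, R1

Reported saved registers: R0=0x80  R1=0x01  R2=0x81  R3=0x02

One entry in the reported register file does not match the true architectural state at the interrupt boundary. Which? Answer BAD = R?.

BAD = R1

after  0: R0=0x81 R1=0x6d R2=0xf5 R3=0x81  N=1 Z=0
after  1: R0=0x81 R1=0x6d R2=0x8c R3=0x81  N=1 Z=0
after  2: R0=0x81 R1=0xe1 R2=0x8c R3=0x81  N=1 Z=0
after  3: R0=0x80 R1=0xe1 R2=0x8c R3=0x81  N=1 Z=0
after  4: R0=0x80 R1=0x0b R2=0x8c R3=0x81  N=0 Z=0
after  5: R0=0x80 R1=0x01 R2=0x8c R3=0x81  N=0 Z=0
after  6: R0=0x80 R1=0x01 R2=0x81 R3=0x81  N=1 Z=0
after  7: R0=0x80 R1=0x81 R2=0x81 R3=0x81  N=1 Z=0
after  8: R0=0x80 R1=0x81 R2=0x81 R3=0x02  N=0 Z=0
after  9: R0=0x80 R1=0x01 R2=0x81 R3=0x02  N=0 Z=0
after 10: R0=0x80 R1=0x03 R2=0x81 R3=0x02  N=0 Z=0
-- IRQ taken; context saved, return-PC = 11 --
mismatch: R1: reported 0x01 vs actual 0x03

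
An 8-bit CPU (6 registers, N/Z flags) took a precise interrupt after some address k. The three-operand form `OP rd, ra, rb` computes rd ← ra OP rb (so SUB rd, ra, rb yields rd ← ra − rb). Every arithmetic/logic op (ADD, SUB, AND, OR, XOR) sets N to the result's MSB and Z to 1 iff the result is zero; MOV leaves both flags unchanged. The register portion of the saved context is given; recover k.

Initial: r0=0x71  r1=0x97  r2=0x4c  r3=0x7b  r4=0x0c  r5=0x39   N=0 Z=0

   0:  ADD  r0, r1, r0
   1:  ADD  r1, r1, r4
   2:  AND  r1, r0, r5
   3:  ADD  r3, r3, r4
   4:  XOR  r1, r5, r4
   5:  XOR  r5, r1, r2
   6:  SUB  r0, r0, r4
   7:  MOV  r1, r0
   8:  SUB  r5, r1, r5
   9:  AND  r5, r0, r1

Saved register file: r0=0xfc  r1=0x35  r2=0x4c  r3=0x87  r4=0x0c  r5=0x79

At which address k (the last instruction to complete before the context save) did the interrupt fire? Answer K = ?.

after  0: r0=0x08 r1=0x97 r2=0x4c r3=0x7b r4=0x0c r5=0x39  N=0 Z=0
after  1: r0=0x08 r1=0xa3 r2=0x4c r3=0x7b r4=0x0c r5=0x39  N=1 Z=0
after  2: r0=0x08 r1=0x08 r2=0x4c r3=0x7b r4=0x0c r5=0x39  N=0 Z=0
after  3: r0=0x08 r1=0x08 r2=0x4c r3=0x87 r4=0x0c r5=0x39  N=1 Z=0
after  4: r0=0x08 r1=0x35 r2=0x4c r3=0x87 r4=0x0c r5=0x39  N=0 Z=0
after  5: r0=0x08 r1=0x35 r2=0x4c r3=0x87 r4=0x0c r5=0x79  N=0 Z=0
after  6: r0=0xfc r1=0x35 r2=0x4c r3=0x87 r4=0x0c r5=0x79  N=1 Z=0
-- IRQ taken; context saved, return-PC = 7 --

K = 6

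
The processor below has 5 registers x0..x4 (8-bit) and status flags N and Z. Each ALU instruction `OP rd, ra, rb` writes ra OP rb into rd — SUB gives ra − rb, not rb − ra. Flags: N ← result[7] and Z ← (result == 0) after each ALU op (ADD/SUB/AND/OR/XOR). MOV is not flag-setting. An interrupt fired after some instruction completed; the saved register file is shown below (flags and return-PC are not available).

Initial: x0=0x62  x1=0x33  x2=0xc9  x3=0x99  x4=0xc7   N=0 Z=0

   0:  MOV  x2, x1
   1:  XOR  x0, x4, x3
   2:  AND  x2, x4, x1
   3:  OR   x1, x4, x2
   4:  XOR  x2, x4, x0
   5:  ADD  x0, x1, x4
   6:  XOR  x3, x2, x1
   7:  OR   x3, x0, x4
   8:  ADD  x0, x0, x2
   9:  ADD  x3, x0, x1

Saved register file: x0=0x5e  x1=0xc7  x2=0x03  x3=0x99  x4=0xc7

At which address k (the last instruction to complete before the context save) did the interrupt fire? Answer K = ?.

K = 3

after  0: x0=0x62 x1=0x33 x2=0x33 x3=0x99 x4=0xc7  N=0 Z=0
after  1: x0=0x5e x1=0x33 x2=0x33 x3=0x99 x4=0xc7  N=0 Z=0
after  2: x0=0x5e x1=0x33 x2=0x03 x3=0x99 x4=0xc7  N=0 Z=0
after  3: x0=0x5e x1=0xc7 x2=0x03 x3=0x99 x4=0xc7  N=1 Z=0
-- IRQ taken; context saved, return-PC = 4 --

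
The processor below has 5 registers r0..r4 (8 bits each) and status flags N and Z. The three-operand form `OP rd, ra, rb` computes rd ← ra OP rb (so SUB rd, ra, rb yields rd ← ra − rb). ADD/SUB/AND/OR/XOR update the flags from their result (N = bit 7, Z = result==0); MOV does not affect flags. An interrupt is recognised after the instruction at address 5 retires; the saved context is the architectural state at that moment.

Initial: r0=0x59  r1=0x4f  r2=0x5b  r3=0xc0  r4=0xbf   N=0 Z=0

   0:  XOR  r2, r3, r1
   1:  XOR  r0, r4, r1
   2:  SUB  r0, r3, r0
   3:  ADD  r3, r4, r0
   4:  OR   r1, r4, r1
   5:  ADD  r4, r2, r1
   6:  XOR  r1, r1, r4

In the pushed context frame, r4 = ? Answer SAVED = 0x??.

after  0: r0=0x59 r1=0x4f r2=0x8f r3=0xc0 r4=0xbf  N=1 Z=0
after  1: r0=0xf0 r1=0x4f r2=0x8f r3=0xc0 r4=0xbf  N=1 Z=0
after  2: r0=0xd0 r1=0x4f r2=0x8f r3=0xc0 r4=0xbf  N=1 Z=0
after  3: r0=0xd0 r1=0x4f r2=0x8f r3=0x8f r4=0xbf  N=1 Z=0
after  4: r0=0xd0 r1=0xff r2=0x8f r3=0x8f r4=0xbf  N=1 Z=0
after  5: r0=0xd0 r1=0xff r2=0x8f r3=0x8f r4=0x8e  N=1 Z=0
-- IRQ taken; context saved, return-PC = 6 --

SAVED = 0x8e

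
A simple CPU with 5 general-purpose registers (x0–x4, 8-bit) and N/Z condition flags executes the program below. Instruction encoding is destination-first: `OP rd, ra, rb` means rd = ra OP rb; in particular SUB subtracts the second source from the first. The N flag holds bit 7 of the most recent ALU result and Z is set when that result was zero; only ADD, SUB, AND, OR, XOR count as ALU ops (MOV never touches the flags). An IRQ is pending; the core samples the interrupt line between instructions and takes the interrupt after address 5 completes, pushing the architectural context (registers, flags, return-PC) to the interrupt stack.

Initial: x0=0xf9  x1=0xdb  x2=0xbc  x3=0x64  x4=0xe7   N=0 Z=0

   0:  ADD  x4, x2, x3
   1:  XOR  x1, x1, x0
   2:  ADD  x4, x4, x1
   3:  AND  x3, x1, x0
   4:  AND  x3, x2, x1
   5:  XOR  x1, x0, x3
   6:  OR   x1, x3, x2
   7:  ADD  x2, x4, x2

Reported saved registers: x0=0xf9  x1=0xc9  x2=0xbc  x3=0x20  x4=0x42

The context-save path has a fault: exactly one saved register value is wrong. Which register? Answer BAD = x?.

BAD = x1

after  0: x0=0xf9 x1=0xdb x2=0xbc x3=0x64 x4=0x20  N=0 Z=0
after  1: x0=0xf9 x1=0x22 x2=0xbc x3=0x64 x4=0x20  N=0 Z=0
after  2: x0=0xf9 x1=0x22 x2=0xbc x3=0x64 x4=0x42  N=0 Z=0
after  3: x0=0xf9 x1=0x22 x2=0xbc x3=0x20 x4=0x42  N=0 Z=0
after  4: x0=0xf9 x1=0x22 x2=0xbc x3=0x20 x4=0x42  N=0 Z=0
after  5: x0=0xf9 x1=0xd9 x2=0xbc x3=0x20 x4=0x42  N=1 Z=0
-- IRQ taken; context saved, return-PC = 6 --
mismatch: x1: reported 0xc9 vs actual 0xd9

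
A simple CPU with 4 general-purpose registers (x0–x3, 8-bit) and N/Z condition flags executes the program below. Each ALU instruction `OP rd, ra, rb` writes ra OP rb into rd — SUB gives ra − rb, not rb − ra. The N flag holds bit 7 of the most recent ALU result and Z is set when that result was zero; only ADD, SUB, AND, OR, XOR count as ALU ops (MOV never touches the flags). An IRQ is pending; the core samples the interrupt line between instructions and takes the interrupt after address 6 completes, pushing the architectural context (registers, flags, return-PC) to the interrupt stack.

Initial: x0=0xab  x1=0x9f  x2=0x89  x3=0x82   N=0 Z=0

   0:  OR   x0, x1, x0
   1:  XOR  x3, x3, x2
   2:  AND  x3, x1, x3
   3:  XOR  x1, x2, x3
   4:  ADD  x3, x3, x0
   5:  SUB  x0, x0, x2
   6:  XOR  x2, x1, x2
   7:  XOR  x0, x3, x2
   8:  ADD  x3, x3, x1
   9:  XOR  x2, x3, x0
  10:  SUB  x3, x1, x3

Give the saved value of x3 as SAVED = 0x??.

SAVED = 0xca

after  0: x0=0xbf x1=0x9f x2=0x89 x3=0x82  N=1 Z=0
after  1: x0=0xbf x1=0x9f x2=0x89 x3=0x0b  N=0 Z=0
after  2: x0=0xbf x1=0x9f x2=0x89 x3=0x0b  N=0 Z=0
after  3: x0=0xbf x1=0x82 x2=0x89 x3=0x0b  N=1 Z=0
after  4: x0=0xbf x1=0x82 x2=0x89 x3=0xca  N=1 Z=0
after  5: x0=0x36 x1=0x82 x2=0x89 x3=0xca  N=0 Z=0
after  6: x0=0x36 x1=0x82 x2=0x0b x3=0xca  N=0 Z=0
-- IRQ taken; context saved, return-PC = 7 --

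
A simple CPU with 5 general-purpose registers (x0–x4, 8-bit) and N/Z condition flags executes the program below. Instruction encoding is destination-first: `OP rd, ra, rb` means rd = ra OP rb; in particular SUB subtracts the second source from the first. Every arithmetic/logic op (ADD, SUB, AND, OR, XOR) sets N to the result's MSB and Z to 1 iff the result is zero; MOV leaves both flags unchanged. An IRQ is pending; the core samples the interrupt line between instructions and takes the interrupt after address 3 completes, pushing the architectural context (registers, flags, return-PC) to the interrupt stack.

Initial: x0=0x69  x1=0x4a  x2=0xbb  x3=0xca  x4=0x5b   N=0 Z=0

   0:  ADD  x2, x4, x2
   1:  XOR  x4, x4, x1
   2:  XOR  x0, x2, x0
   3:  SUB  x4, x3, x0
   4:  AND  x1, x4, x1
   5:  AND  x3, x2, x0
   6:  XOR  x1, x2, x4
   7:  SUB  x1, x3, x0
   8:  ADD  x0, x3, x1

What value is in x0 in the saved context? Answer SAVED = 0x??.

SAVED = 0x7f

after  0: x0=0x69 x1=0x4a x2=0x16 x3=0xca x4=0x5b  N=0 Z=0
after  1: x0=0x69 x1=0x4a x2=0x16 x3=0xca x4=0x11  N=0 Z=0
after  2: x0=0x7f x1=0x4a x2=0x16 x3=0xca x4=0x11  N=0 Z=0
after  3: x0=0x7f x1=0x4a x2=0x16 x3=0xca x4=0x4b  N=0 Z=0
-- IRQ taken; context saved, return-PC = 4 --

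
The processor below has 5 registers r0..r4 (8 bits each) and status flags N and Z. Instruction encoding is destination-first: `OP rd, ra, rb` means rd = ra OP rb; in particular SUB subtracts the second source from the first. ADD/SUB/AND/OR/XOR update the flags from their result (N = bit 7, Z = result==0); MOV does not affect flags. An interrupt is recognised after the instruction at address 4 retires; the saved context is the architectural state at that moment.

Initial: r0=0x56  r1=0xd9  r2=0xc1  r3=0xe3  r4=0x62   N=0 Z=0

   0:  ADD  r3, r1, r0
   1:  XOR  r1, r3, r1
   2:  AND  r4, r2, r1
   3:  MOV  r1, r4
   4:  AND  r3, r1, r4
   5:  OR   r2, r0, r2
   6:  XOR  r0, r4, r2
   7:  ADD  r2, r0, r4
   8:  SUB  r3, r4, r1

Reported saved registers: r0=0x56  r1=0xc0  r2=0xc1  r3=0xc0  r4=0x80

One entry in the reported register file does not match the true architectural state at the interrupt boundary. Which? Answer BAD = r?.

after  0: r0=0x56 r1=0xd9 r2=0xc1 r3=0x2f r4=0x62  N=0 Z=0
after  1: r0=0x56 r1=0xf6 r2=0xc1 r3=0x2f r4=0x62  N=1 Z=0
after  2: r0=0x56 r1=0xf6 r2=0xc1 r3=0x2f r4=0xc0  N=1 Z=0
after  3: r0=0x56 r1=0xc0 r2=0xc1 r3=0x2f r4=0xc0  N=1 Z=0
after  4: r0=0x56 r1=0xc0 r2=0xc1 r3=0xc0 r4=0xc0  N=1 Z=0
-- IRQ taken; context saved, return-PC = 5 --
mismatch: r4: reported 0x80 vs actual 0xc0

BAD = r4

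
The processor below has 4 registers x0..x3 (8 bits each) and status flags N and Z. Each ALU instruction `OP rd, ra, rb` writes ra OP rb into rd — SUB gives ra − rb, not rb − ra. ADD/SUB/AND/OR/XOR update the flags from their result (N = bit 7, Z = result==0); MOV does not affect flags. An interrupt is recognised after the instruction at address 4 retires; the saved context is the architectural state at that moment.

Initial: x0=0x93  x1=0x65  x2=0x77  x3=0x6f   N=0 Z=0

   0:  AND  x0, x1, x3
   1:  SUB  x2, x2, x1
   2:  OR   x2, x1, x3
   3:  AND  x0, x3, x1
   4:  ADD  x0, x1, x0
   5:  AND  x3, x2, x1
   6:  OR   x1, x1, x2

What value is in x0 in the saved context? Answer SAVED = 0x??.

SAVED = 0xca

after  0: x0=0x65 x1=0x65 x2=0x77 x3=0x6f  N=0 Z=0
after  1: x0=0x65 x1=0x65 x2=0x12 x3=0x6f  N=0 Z=0
after  2: x0=0x65 x1=0x65 x2=0x6f x3=0x6f  N=0 Z=0
after  3: x0=0x65 x1=0x65 x2=0x6f x3=0x6f  N=0 Z=0
after  4: x0=0xca x1=0x65 x2=0x6f x3=0x6f  N=1 Z=0
-- IRQ taken; context saved, return-PC = 5 --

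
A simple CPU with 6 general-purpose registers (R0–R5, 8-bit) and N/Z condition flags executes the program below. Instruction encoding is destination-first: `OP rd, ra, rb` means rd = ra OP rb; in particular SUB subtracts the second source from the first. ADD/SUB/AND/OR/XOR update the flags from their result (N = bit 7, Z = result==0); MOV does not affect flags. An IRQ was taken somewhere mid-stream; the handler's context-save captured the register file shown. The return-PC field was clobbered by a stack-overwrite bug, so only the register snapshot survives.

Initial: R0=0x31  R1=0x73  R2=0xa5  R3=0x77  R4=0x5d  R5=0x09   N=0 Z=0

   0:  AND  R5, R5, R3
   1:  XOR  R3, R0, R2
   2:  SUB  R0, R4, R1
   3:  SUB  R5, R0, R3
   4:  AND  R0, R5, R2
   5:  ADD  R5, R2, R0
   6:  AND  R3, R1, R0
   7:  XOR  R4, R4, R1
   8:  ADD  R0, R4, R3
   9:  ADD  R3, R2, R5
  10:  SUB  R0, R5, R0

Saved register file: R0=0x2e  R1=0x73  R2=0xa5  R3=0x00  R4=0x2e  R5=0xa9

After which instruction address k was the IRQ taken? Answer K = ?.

K = 8

after  0: R0=0x31 R1=0x73 R2=0xa5 R3=0x77 R4=0x5d R5=0x01  N=0 Z=0
after  1: R0=0x31 R1=0x73 R2=0xa5 R3=0x94 R4=0x5d R5=0x01  N=1 Z=0
after  2: R0=0xea R1=0x73 R2=0xa5 R3=0x94 R4=0x5d R5=0x01  N=1 Z=0
after  3: R0=0xea R1=0x73 R2=0xa5 R3=0x94 R4=0x5d R5=0x56  N=0 Z=0
after  4: R0=0x04 R1=0x73 R2=0xa5 R3=0x94 R4=0x5d R5=0x56  N=0 Z=0
after  5: R0=0x04 R1=0x73 R2=0xa5 R3=0x94 R4=0x5d R5=0xa9  N=1 Z=0
after  6: R0=0x04 R1=0x73 R2=0xa5 R3=0x00 R4=0x5d R5=0xa9  N=0 Z=1
after  7: R0=0x04 R1=0x73 R2=0xa5 R3=0x00 R4=0x2e R5=0xa9  N=0 Z=0
after  8: R0=0x2e R1=0x73 R2=0xa5 R3=0x00 R4=0x2e R5=0xa9  N=0 Z=0
-- IRQ taken; context saved, return-PC = 9 --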